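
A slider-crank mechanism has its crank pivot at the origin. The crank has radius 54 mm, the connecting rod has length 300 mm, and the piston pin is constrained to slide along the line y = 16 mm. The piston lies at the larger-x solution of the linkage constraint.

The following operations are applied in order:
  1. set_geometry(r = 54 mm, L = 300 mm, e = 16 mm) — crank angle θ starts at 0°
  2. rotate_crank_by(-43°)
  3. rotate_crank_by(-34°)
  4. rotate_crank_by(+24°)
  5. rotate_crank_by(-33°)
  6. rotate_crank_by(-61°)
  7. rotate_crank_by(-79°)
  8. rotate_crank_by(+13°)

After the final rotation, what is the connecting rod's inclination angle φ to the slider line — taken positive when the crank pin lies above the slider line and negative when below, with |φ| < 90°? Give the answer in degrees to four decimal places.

2.5621

set_geometry: r = 54 mm, L = 300 mm, e = 16 mm; θ ← 0°
rotate_crank_by(-43°): θ ← 0° -43° = -43°
rotate_crank_by(-34°): θ ← -43° -34° = -77°
rotate_crank_by(+24°): θ ← -77° +24° = -53°
rotate_crank_by(-33°): θ ← -53° -33° = -86°
rotate_crank_by(-61°): θ ← -86° -61° = -147°
rotate_crank_by(-79°): θ ← -147° -79° = -226°
rotate_crank_by(+13°): θ ← -226° +13° = -213°
crank pin P = (r cos θ, r sin θ) = (-45.288211, 29.410508)
h = r sin θ − e = 29.410508 − 16 = 13.410508
sin φ = h / L = 13.410508 / 300 = 0.04470169
φ = arcsin(0.04470169) = 2.562072°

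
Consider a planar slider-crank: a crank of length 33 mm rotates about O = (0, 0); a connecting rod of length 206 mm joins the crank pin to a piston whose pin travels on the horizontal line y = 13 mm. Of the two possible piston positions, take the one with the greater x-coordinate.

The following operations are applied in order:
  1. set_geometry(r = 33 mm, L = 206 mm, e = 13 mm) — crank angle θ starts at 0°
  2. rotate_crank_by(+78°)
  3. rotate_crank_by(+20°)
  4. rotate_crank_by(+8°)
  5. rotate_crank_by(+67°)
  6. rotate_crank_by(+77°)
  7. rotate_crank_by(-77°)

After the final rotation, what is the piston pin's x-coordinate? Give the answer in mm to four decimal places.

set_geometry: r = 33 mm, L = 206 mm, e = 13 mm; θ ← 0°
rotate_crank_by(+78°): θ ← 0° +78° = 78°
rotate_crank_by(+20°): θ ← 78° +20° = 98°
rotate_crank_by(+8°): θ ← 98° +8° = 106°
rotate_crank_by(+67°): θ ← 106° +67° = 173°
rotate_crank_by(+77°): θ ← 173° +77° = 250°
rotate_crank_by(-77°): θ ← 250° -77° = 173°
crank pin P = (r cos θ, r sin θ) = (-32.754023, 4.021688)
h = r sin θ − e = 4.021688 − 13 = -8.978312
x = r cos θ + √(L² − h²) = -32.754023 + √(42436.0 − 80.6101) = -32.754023 + 205.804251 = 173.050228

173.0502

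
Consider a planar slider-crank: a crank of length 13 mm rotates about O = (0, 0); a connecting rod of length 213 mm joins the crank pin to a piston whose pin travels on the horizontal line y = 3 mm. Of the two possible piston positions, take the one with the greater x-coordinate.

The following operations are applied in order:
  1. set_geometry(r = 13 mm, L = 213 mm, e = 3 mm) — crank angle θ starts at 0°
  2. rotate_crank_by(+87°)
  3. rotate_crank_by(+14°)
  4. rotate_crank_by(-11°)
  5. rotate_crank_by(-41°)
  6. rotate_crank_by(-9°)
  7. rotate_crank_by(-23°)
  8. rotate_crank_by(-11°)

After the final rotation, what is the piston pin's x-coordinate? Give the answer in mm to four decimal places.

set_geometry: r = 13 mm, L = 213 mm, e = 3 mm; θ ← 0°
rotate_crank_by(+87°): θ ← 0° +87° = 87°
rotate_crank_by(+14°): θ ← 87° +14° = 101°
rotate_crank_by(-11°): θ ← 101° -11° = 90°
rotate_crank_by(-41°): θ ← 90° -41° = 49°
rotate_crank_by(-9°): θ ← 49° -9° = 40°
rotate_crank_by(-23°): θ ← 40° -23° = 17°
rotate_crank_by(-11°): θ ← 17° -11° = 6°
crank pin P = (r cos θ, r sin θ) = (12.928785, 1.358870)
h = r sin θ − e = 1.358870 − 3 = -1.641130
x = r cos θ + √(L² − h²) = 12.928785 + √(45369.0 − 2.6933) = 12.928785 + 212.993678 = 225.922462

225.9225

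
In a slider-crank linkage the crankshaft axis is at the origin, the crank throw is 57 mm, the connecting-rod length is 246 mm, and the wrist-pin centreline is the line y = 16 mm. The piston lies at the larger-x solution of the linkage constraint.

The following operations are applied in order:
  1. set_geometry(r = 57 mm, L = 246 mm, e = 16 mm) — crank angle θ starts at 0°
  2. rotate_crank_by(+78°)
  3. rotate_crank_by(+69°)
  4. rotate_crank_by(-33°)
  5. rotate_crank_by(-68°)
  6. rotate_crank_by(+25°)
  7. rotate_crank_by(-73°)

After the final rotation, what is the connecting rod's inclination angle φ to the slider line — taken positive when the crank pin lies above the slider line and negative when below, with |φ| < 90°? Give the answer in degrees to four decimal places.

-4.1936

set_geometry: r = 57 mm, L = 246 mm, e = 16 mm; θ ← 0°
rotate_crank_by(+78°): θ ← 0° +78° = 78°
rotate_crank_by(+69°): θ ← 78° +69° = 147°
rotate_crank_by(-33°): θ ← 147° -33° = 114°
rotate_crank_by(-68°): θ ← 114° -68° = 46°
rotate_crank_by(+25°): θ ← 46° +25° = 71°
rotate_crank_by(-73°): θ ← 71° -73° = -2°
crank pin P = (r cos θ, r sin θ) = (56.965277, -1.989271)
h = r sin θ − e = -1.989271 − 16 = -17.989271
sin φ = h / L = -17.989271 / 246 = -0.07312712
φ = arcsin(-0.07312712) = -4.193619°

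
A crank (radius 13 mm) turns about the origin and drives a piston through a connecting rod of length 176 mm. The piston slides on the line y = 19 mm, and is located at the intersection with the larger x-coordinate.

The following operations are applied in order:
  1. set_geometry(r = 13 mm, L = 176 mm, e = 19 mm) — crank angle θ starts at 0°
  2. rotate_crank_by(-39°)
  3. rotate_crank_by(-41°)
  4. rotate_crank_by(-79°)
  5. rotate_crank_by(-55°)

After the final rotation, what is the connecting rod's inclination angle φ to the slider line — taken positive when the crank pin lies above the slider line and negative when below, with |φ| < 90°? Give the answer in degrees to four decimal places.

-3.8216

set_geometry: r = 13 mm, L = 176 mm, e = 19 mm; θ ← 0°
rotate_crank_by(-39°): θ ← 0° -39° = -39°
rotate_crank_by(-41°): θ ← -39° -41° = -80°
rotate_crank_by(-79°): θ ← -80° -79° = -159°
rotate_crank_by(-55°): θ ← -159° -55° = -214°
crank pin P = (r cos θ, r sin θ) = (-10.777488, 7.269508)
h = r sin θ − e = 7.269508 − 19 = -11.730492
sin φ = h / L = -11.730492 / 176 = -0.06665052
φ = arcsin(-0.06665052) = -3.821627°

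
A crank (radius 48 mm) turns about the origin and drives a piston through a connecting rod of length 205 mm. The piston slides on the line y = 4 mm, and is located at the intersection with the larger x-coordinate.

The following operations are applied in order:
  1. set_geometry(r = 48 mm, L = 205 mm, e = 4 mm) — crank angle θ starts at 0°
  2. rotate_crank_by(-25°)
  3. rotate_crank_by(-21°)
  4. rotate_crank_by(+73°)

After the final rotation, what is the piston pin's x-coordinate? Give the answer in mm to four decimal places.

set_geometry: r = 48 mm, L = 205 mm, e = 4 mm; θ ← 0°
rotate_crank_by(-25°): θ ← 0° -25° = -25°
rotate_crank_by(-21°): θ ← -25° -21° = -46°
rotate_crank_by(+73°): θ ← -46° +73° = 27°
crank pin P = (r cos θ, r sin θ) = (42.768313, 21.791544)
h = r sin θ − e = 21.791544 − 4 = 17.791544
x = r cos θ + √(L² − h²) = 42.768313 + √(42025.0 − 316.5390) = 42.768313 + 204.226494 = 246.994807

246.9948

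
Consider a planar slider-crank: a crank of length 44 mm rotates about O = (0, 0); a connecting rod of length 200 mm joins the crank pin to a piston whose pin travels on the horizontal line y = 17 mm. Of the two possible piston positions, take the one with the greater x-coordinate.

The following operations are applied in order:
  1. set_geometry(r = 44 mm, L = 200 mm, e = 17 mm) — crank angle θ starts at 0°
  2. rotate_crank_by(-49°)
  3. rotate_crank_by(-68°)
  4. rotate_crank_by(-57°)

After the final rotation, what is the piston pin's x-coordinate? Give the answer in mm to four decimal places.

155.0713

set_geometry: r = 44 mm, L = 200 mm, e = 17 mm; θ ← 0°
rotate_crank_by(-49°): θ ← 0° -49° = -49°
rotate_crank_by(-68°): θ ← -49° -68° = -117°
rotate_crank_by(-57°): θ ← -117° -57° = -174°
crank pin P = (r cos θ, r sin θ) = (-43.758963, -4.599252)
h = r sin θ − e = -4.599252 − 17 = -21.599252
x = r cos θ + √(L² − h²) = -43.758963 + √(40000.0 − 466.5277) = -43.758963 + 198.830260 = 155.071297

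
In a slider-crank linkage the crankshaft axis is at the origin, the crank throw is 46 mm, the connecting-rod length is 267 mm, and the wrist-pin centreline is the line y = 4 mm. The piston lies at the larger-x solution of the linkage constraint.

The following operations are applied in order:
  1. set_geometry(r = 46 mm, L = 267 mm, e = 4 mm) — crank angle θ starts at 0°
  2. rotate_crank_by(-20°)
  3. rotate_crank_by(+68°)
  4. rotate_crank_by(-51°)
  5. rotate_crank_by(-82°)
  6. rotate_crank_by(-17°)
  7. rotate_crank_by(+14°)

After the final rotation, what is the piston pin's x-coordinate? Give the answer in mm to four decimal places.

set_geometry: r = 46 mm, L = 267 mm, e = 4 mm; θ ← 0°
rotate_crank_by(-20°): θ ← 0° -20° = -20°
rotate_crank_by(+68°): θ ← -20° +68° = 48°
rotate_crank_by(-51°): θ ← 48° -51° = -3°
rotate_crank_by(-82°): θ ← -3° -82° = -85°
rotate_crank_by(-17°): θ ← -85° -17° = -102°
rotate_crank_by(+14°): θ ← -102° +14° = -88°
crank pin P = (r cos θ, r sin θ) = (1.605377, -45.971978)
h = r sin θ − e = -45.971978 − 4 = -49.971978
x = r cos θ + √(L² − h²) = 1.605377 + √(71289.0 − 2497.1986) = 1.605377 + 262.281912 = 263.887289

263.8873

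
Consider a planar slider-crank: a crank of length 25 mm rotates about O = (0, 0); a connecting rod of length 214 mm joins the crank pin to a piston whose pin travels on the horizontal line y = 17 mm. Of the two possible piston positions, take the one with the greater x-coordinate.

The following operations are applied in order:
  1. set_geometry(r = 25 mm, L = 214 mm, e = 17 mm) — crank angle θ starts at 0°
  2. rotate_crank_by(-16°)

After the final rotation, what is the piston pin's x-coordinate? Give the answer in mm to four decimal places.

236.6938

set_geometry: r = 25 mm, L = 214 mm, e = 17 mm; θ ← 0°
rotate_crank_by(-16°): θ ← 0° -16° = -16°
crank pin P = (r cos θ, r sin θ) = (24.031542, -6.890934)
h = r sin θ − e = -6.890934 − 17 = -23.890934
x = r cos θ + √(L² − h²) = 24.031542 + √(45796.0 − 570.7767) = 24.031542 + 212.662228 = 236.693771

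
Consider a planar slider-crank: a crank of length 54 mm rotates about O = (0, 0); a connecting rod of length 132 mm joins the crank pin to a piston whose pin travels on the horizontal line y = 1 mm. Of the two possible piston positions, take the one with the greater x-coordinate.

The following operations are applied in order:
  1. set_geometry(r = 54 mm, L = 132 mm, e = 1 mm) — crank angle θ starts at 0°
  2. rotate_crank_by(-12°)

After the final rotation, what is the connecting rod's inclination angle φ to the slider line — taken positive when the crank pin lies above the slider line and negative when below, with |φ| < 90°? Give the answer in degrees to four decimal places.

-5.3150

set_geometry: r = 54 mm, L = 132 mm, e = 1 mm; θ ← 0°
rotate_crank_by(-12°): θ ← 0° -12° = -12°
crank pin P = (r cos θ, r sin θ) = (52.819970, -11.227231)
h = r sin θ − e = -11.227231 − 1 = -12.227231
sin φ = h / L = -12.227231 / 132 = -0.09263054
φ = arcsin(-0.09263054) = -5.314958°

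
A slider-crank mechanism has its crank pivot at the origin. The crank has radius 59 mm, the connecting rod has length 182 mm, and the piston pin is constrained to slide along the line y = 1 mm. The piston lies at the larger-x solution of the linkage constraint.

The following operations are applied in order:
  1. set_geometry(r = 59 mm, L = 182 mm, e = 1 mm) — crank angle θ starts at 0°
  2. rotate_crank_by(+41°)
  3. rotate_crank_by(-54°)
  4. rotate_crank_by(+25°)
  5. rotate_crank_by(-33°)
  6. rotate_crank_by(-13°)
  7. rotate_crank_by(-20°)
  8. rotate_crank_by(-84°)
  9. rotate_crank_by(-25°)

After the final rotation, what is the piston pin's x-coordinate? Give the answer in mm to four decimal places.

set_geometry: r = 59 mm, L = 182 mm, e = 1 mm; θ ← 0°
rotate_crank_by(+41°): θ ← 0° +41° = 41°
rotate_crank_by(-54°): θ ← 41° -54° = -13°
rotate_crank_by(+25°): θ ← -13° +25° = 12°
rotate_crank_by(-33°): θ ← 12° -33° = -21°
rotate_crank_by(-13°): θ ← -21° -13° = -34°
rotate_crank_by(-20°): θ ← -34° -20° = -54°
rotate_crank_by(-84°): θ ← -54° -84° = -138°
rotate_crank_by(-25°): θ ← -138° -25° = -163°
crank pin P = (r cos θ, r sin θ) = (-56.421981, -17.249931)
h = r sin θ − e = -17.249931 − 1 = -18.249931
x = r cos θ + √(L² − h²) = -56.421981 + √(33124.0 − 333.0600) = -56.421981 + 181.082688 = 124.660708

124.6607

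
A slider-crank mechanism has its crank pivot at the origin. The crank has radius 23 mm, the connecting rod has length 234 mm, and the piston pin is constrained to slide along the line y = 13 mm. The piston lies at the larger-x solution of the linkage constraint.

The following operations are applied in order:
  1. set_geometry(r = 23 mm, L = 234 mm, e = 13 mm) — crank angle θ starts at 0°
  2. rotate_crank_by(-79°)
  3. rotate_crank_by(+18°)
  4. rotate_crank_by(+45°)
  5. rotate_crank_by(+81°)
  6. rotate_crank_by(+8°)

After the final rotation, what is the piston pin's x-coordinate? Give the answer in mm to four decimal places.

240.5516

set_geometry: r = 23 mm, L = 234 mm, e = 13 mm; θ ← 0°
rotate_crank_by(-79°): θ ← 0° -79° = -79°
rotate_crank_by(+18°): θ ← -79° +18° = -61°
rotate_crank_by(+45°): θ ← -61° +45° = -16°
rotate_crank_by(+81°): θ ← -16° +81° = 65°
rotate_crank_by(+8°): θ ← 65° +8° = 73°
crank pin P = (r cos θ, r sin θ) = (6.724549, 21.995009)
h = r sin θ − e = 21.995009 − 13 = 8.995009
x = r cos θ + √(L² − h²) = 6.724549 + √(54756.0 − 80.9102) = 6.724549 + 233.827051 = 240.551600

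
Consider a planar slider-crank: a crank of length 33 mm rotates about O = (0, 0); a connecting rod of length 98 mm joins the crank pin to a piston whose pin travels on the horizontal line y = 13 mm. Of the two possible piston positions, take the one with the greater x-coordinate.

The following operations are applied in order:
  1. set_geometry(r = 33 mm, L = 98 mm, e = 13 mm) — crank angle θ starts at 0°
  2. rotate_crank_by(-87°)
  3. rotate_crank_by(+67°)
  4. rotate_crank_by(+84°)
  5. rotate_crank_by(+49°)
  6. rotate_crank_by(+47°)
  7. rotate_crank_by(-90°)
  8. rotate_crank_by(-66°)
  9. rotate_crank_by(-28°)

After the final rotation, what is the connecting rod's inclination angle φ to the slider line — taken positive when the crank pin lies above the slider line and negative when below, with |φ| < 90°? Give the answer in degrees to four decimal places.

set_geometry: r = 33 mm, L = 98 mm, e = 13 mm; θ ← 0°
rotate_crank_by(-87°): θ ← 0° -87° = -87°
rotate_crank_by(+67°): θ ← -87° +67° = -20°
rotate_crank_by(+84°): θ ← -20° +84° = 64°
rotate_crank_by(+49°): θ ← 64° +49° = 113°
rotate_crank_by(+47°): θ ← 113° +47° = 160°
rotate_crank_by(-90°): θ ← 160° -90° = 70°
rotate_crank_by(-66°): θ ← 70° -66° = 4°
rotate_crank_by(-28°): θ ← 4° -28° = -24°
crank pin P = (r cos θ, r sin θ) = (30.147000, -13.422309)
h = r sin θ − e = -13.422309 − 13 = -26.422309
sin φ = h / L = -26.422309 / 98 = -0.26961540
φ = arcsin(-0.26961540) = -15.641382°

-15.6414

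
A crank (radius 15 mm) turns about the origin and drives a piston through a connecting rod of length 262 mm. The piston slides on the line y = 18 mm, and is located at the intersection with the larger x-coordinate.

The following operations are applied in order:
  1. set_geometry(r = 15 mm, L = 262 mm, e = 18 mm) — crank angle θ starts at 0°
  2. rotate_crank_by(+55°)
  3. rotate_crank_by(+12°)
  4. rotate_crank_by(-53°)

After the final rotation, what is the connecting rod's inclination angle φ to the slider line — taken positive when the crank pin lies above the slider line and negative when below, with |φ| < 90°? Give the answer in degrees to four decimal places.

-3.1444

set_geometry: r = 15 mm, L = 262 mm, e = 18 mm; θ ← 0°
rotate_crank_by(+55°): θ ← 0° +55° = 55°
rotate_crank_by(+12°): θ ← 55° +12° = 67°
rotate_crank_by(-53°): θ ← 67° -53° = 14°
crank pin P = (r cos θ, r sin θ) = (14.554436, 3.628828)
h = r sin θ − e = 3.628828 − 18 = -14.371172
sin φ = h / L = -14.371172 / 262 = -0.05485180
φ = arcsin(-0.05485180) = -3.144355°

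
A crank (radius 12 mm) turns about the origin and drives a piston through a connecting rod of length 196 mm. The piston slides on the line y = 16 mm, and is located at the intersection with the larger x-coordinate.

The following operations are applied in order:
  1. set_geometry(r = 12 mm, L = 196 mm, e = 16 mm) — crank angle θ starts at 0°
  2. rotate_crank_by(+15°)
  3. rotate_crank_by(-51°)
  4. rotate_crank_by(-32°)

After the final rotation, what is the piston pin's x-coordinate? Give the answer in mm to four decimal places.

198.6091

set_geometry: r = 12 mm, L = 196 mm, e = 16 mm; θ ← 0°
rotate_crank_by(+15°): θ ← 0° +15° = 15°
rotate_crank_by(-51°): θ ← 15° -51° = -36°
rotate_crank_by(-32°): θ ← -36° -32° = -68°
crank pin P = (r cos θ, r sin θ) = (4.495279, -11.126206)
h = r sin θ − e = -11.126206 − 16 = -27.126206
x = r cos θ + √(L² − h²) = 4.495279 + √(38416.0 − 735.8311) = 4.495279 + 194.113804 = 198.609083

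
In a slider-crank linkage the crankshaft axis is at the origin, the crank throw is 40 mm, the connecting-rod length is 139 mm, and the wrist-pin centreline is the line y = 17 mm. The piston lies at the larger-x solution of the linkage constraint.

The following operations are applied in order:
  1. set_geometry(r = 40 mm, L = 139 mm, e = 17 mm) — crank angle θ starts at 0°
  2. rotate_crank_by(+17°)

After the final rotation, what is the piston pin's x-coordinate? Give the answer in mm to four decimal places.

177.1509

set_geometry: r = 40 mm, L = 139 mm, e = 17 mm; θ ← 0°
rotate_crank_by(+17°): θ ← 0° +17° = 17°
crank pin P = (r cos θ, r sin θ) = (38.252190, 11.694868)
h = r sin θ − e = 11.694868 − 17 = -5.305132
x = r cos θ + √(L² − h²) = 38.252190 + √(19321.0 − 28.1444) = 38.252190 + 138.898724 = 177.150914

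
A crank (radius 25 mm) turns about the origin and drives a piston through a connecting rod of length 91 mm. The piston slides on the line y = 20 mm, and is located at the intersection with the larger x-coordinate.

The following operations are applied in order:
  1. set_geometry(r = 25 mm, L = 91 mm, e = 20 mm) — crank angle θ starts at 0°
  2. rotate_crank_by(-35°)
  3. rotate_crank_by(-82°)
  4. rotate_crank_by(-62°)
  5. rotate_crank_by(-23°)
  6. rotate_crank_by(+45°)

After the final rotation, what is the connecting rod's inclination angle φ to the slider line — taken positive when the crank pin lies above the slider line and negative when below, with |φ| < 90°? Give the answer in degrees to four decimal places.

set_geometry: r = 25 mm, L = 91 mm, e = 20 mm; θ ← 0°
rotate_crank_by(-35°): θ ← 0° -35° = -35°
rotate_crank_by(-82°): θ ← -35° -82° = -117°
rotate_crank_by(-62°): θ ← -117° -62° = -179°
rotate_crank_by(-23°): θ ← -179° -23° = -202°
rotate_crank_by(+45°): θ ← -202° +45° = -157°
crank pin P = (r cos θ, r sin θ) = (-23.012621, -9.768278)
h = r sin θ − e = -9.768278 − 20 = -29.768278
sin φ = h / L = -29.768278 / 91 = -0.32712394
φ = arcsin(-0.32712394) = -19.094303°

-19.0943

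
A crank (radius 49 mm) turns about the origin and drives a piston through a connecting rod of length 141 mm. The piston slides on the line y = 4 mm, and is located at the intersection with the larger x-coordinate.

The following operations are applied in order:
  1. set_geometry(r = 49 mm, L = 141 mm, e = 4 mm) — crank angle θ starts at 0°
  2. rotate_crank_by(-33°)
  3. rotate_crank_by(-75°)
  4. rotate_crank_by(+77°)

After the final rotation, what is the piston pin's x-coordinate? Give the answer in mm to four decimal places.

179.9367

set_geometry: r = 49 mm, L = 141 mm, e = 4 mm; θ ← 0°
rotate_crank_by(-33°): θ ← 0° -33° = -33°
rotate_crank_by(-75°): θ ← -33° -75° = -108°
rotate_crank_by(+77°): θ ← -108° +77° = -31°
crank pin P = (r cos θ, r sin θ) = (42.001198, -25.236866)
h = r sin θ − e = -25.236866 − 4 = -29.236866
x = r cos θ + √(L² − h²) = 42.001198 + √(19881.0 − 854.7943) = 42.001198 + 137.935513 = 179.936711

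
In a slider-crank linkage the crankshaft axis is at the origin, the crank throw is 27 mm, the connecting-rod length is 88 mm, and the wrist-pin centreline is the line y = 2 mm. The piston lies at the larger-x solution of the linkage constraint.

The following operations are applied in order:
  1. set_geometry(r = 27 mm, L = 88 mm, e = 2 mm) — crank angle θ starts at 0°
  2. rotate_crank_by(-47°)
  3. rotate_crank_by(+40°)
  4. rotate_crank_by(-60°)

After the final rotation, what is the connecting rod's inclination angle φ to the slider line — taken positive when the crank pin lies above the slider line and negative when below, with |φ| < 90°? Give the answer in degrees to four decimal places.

set_geometry: r = 27 mm, L = 88 mm, e = 2 mm; θ ← 0°
rotate_crank_by(-47°): θ ← 0° -47° = -47°
rotate_crank_by(+40°): θ ← -47° +40° = -7°
rotate_crank_by(-60°): θ ← -7° -60° = -67°
crank pin P = (r cos θ, r sin θ) = (10.549740, -24.853631)
h = r sin θ − e = -24.853631 − 2 = -26.853631
sin φ = h / L = -26.853631 / 88 = -0.30515490
φ = arcsin(-0.30515490) = -17.767483°

-17.7675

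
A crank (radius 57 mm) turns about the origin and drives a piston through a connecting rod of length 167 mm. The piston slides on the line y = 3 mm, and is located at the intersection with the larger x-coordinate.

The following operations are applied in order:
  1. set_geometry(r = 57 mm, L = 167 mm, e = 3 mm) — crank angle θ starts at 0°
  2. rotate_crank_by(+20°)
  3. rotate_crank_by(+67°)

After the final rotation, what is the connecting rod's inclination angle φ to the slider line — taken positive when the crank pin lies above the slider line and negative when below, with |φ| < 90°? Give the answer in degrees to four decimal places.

18.8375

set_geometry: r = 57 mm, L = 167 mm, e = 3 mm; θ ← 0°
rotate_crank_by(+20°): θ ← 0° +20° = 20°
rotate_crank_by(+67°): θ ← 20° +67° = 87°
crank pin P = (r cos θ, r sin θ) = (2.983150, 56.921883)
h = r sin θ − e = 56.921883 − 3 = 53.921883
sin φ = h / L = 53.921883 / 167 = 0.32288553
φ = arcsin(0.32288553) = 18.837520°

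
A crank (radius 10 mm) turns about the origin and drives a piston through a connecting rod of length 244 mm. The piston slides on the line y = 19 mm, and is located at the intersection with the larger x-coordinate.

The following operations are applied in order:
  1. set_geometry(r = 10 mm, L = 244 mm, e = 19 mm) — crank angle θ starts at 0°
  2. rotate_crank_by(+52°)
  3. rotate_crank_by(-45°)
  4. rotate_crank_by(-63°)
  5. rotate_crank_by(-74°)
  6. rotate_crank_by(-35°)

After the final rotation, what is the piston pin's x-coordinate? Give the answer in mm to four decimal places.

set_geometry: r = 10 mm, L = 244 mm, e = 19 mm; θ ← 0°
rotate_crank_by(+52°): θ ← 0° +52° = 52°
rotate_crank_by(-45°): θ ← 52° -45° = 7°
rotate_crank_by(-63°): θ ← 7° -63° = -56°
rotate_crank_by(-74°): θ ← -56° -74° = -130°
rotate_crank_by(-35°): θ ← -130° -35° = -165°
crank pin P = (r cos θ, r sin θ) = (-9.659258, -2.588190)
h = r sin θ − e = -2.588190 − 19 = -21.588190
x = r cos θ + √(L² − h²) = -9.659258 + √(59536.0 − 466.0500) = -9.659258 + 243.043103 = 233.383845

233.3838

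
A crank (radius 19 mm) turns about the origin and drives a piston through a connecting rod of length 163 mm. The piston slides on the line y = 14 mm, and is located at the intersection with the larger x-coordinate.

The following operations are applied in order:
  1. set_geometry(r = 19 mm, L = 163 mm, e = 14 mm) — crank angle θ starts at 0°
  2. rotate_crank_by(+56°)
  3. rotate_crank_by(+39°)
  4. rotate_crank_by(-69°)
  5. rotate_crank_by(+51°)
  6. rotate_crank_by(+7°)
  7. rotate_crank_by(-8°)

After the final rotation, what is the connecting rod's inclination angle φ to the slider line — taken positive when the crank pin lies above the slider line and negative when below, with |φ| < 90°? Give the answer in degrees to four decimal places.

set_geometry: r = 19 mm, L = 163 mm, e = 14 mm; θ ← 0°
rotate_crank_by(+56°): θ ← 0° +56° = 56°
rotate_crank_by(+39°): θ ← 56° +39° = 95°
rotate_crank_by(-69°): θ ← 95° -69° = 26°
rotate_crank_by(+51°): θ ← 26° +51° = 77°
rotate_crank_by(+7°): θ ← 77° +7° = 84°
rotate_crank_by(-8°): θ ← 84° -8° = 76°
crank pin P = (r cos θ, r sin θ) = (4.596516, 18.435619)
h = r sin θ − e = 18.435619 − 14 = 4.435619
sin φ = h / L = 4.435619 / 163 = 0.02721239
φ = arcsin(0.02721239) = 1.559347°

1.5593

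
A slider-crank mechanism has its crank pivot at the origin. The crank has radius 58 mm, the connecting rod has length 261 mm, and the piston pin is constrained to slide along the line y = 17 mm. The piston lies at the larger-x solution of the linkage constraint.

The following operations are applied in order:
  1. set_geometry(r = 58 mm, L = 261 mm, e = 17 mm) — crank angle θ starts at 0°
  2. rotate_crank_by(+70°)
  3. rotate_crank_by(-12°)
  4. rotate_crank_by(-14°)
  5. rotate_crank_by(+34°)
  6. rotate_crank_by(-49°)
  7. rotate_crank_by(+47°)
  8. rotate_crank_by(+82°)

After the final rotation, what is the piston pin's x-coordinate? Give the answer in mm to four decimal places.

207.1805

set_geometry: r = 58 mm, L = 261 mm, e = 17 mm; θ ← 0°
rotate_crank_by(+70°): θ ← 0° +70° = 70°
rotate_crank_by(-12°): θ ← 70° -12° = 58°
rotate_crank_by(-14°): θ ← 58° -14° = 44°
rotate_crank_by(+34°): θ ← 44° +34° = 78°
rotate_crank_by(-49°): θ ← 78° -49° = 29°
rotate_crank_by(+47°): θ ← 29° +47° = 76°
rotate_crank_by(+82°): θ ← 76° +82° = 158°
crank pin P = (r cos θ, r sin θ) = (-53.776664, 21.727182)
h = r sin θ − e = 21.727182 − 17 = 4.727182
x = r cos θ + √(L² − h²) = -53.776664 + √(68121.0 − 22.3463) = -53.776664 + 260.957188 = 207.180524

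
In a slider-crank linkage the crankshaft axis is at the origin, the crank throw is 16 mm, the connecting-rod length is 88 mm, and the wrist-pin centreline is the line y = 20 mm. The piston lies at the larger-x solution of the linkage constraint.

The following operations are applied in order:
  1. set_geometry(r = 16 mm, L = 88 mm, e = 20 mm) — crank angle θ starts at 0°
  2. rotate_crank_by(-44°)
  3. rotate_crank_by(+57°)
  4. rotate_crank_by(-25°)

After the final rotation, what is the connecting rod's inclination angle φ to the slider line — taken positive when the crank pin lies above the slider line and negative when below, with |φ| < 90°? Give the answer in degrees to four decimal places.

set_geometry: r = 16 mm, L = 88 mm, e = 20 mm; θ ← 0°
rotate_crank_by(-44°): θ ← 0° -44° = -44°
rotate_crank_by(+57°): θ ← -44° +57° = 13°
rotate_crank_by(-25°): θ ← 13° -25° = -12°
crank pin P = (r cos θ, r sin θ) = (15.650362, -3.326587)
h = r sin θ − e = -3.326587 − 20 = -23.326587
sin φ = h / L = -23.326587 / 88 = -0.26507485
φ = arcsin(-0.26507485) = -15.371401°

-15.3714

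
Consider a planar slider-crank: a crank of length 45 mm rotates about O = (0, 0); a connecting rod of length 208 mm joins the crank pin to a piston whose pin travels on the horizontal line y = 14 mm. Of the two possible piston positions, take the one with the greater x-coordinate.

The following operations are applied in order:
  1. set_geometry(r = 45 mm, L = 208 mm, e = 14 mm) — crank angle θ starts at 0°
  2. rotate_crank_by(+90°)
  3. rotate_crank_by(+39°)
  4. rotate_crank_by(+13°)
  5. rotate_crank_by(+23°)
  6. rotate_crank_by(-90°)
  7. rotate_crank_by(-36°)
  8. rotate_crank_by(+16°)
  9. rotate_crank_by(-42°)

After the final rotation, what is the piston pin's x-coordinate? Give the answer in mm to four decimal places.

251.8105

set_geometry: r = 45 mm, L = 208 mm, e = 14 mm; θ ← 0°
rotate_crank_by(+90°): θ ← 0° +90° = 90°
rotate_crank_by(+39°): θ ← 90° +39° = 129°
rotate_crank_by(+13°): θ ← 129° +13° = 142°
rotate_crank_by(+23°): θ ← 142° +23° = 165°
rotate_crank_by(-90°): θ ← 165° -90° = 75°
rotate_crank_by(-36°): θ ← 75° -36° = 39°
rotate_crank_by(+16°): θ ← 39° +16° = 55°
rotate_crank_by(-42°): θ ← 55° -42° = 13°
crank pin P = (r cos θ, r sin θ) = (43.846653, 10.122797)
h = r sin θ − e = 10.122797 − 14 = -3.877203
x = r cos θ + √(L² − h²) = 43.846653 + √(43264.0 − 15.0327) = 43.846653 + 207.963861 = 251.810513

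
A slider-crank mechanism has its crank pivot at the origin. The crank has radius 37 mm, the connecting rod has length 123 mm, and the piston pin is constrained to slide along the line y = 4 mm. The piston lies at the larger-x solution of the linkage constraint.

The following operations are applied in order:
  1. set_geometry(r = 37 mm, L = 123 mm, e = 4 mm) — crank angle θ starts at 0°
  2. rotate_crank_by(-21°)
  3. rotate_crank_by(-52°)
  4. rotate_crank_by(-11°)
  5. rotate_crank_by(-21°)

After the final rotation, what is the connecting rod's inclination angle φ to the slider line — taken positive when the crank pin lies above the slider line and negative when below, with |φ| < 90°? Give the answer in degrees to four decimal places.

set_geometry: r = 37 mm, L = 123 mm, e = 4 mm; θ ← 0°
rotate_crank_by(-21°): θ ← 0° -21° = -21°
rotate_crank_by(-52°): θ ← -21° -52° = -73°
rotate_crank_by(-11°): θ ← -73° -11° = -84°
rotate_crank_by(-21°): θ ← -84° -21° = -105°
crank pin P = (r cos θ, r sin θ) = (-9.576305, -35.739256)
h = r sin θ − e = -35.739256 − 4 = -39.739256
sin φ = h / L = -39.739256 / 123 = -0.32308338
φ = arcsin(-0.32308338) = -18.849497°

-18.8495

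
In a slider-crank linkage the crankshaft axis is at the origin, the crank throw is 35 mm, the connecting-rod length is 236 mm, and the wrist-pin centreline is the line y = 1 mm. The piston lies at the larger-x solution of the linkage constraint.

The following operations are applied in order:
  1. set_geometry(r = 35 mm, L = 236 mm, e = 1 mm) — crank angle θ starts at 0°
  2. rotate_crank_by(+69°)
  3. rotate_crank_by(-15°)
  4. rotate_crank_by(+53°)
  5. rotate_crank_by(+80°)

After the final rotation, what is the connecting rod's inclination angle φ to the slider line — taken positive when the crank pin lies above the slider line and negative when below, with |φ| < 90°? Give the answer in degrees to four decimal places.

-1.2784

set_geometry: r = 35 mm, L = 236 mm, e = 1 mm; θ ← 0°
rotate_crank_by(+69°): θ ← 0° +69° = 69°
rotate_crank_by(-15°): θ ← 69° -15° = 54°
rotate_crank_by(+53°): θ ← 54° +53° = 107°
rotate_crank_by(+80°): θ ← 107° +80° = 187°
crank pin P = (r cos θ, r sin θ) = (-34.739115, -4.265427)
h = r sin θ − e = -4.265427 − 1 = -5.265427
sin φ = h / L = -5.265427 / 236 = -0.02231113
φ = arcsin(-0.02231113) = -1.278440°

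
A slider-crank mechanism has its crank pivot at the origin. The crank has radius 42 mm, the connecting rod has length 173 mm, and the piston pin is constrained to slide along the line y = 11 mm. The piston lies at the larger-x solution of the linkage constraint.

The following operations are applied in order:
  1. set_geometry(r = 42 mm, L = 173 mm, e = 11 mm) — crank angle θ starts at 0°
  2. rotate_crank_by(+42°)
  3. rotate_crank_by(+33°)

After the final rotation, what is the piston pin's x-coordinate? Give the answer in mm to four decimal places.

181.3247

set_geometry: r = 42 mm, L = 173 mm, e = 11 mm; θ ← 0°
rotate_crank_by(+42°): θ ← 0° +42° = 42°
rotate_crank_by(+33°): θ ← 42° +33° = 75°
crank pin P = (r cos θ, r sin θ) = (10.870400, 40.568885)
h = r sin θ − e = 40.568885 − 11 = 29.568885
x = r cos θ + √(L² − h²) = 10.870400 + √(29929.0 − 874.3189) = 10.870400 + 170.454337 = 181.324737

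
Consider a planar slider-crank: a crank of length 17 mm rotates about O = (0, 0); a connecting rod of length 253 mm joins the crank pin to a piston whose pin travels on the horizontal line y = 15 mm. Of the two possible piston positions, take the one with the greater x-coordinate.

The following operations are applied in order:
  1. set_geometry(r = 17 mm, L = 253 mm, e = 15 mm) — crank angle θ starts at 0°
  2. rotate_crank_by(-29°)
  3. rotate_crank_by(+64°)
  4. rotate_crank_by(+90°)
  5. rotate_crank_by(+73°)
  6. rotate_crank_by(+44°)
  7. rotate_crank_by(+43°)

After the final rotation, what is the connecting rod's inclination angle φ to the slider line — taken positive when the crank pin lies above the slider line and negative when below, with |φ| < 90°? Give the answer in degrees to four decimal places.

-7.1341

set_geometry: r = 17 mm, L = 253 mm, e = 15 mm; θ ← 0°
rotate_crank_by(-29°): θ ← 0° -29° = -29°
rotate_crank_by(+64°): θ ← -29° +64° = 35°
rotate_crank_by(+90°): θ ← 35° +90° = 125°
rotate_crank_by(+73°): θ ← 125° +73° = 198°
rotate_crank_by(+44°): θ ← 198° +44° = 242°
rotate_crank_by(+43°): θ ← 242° +43° = 285°
crank pin P = (r cos θ, r sin θ) = (4.399924, -16.420739)
h = r sin θ − e = -16.420739 − 15 = -31.420739
sin φ = h / L = -31.420739 / 253 = -0.12419264
φ = arcsin(-0.12419264) = -7.134134°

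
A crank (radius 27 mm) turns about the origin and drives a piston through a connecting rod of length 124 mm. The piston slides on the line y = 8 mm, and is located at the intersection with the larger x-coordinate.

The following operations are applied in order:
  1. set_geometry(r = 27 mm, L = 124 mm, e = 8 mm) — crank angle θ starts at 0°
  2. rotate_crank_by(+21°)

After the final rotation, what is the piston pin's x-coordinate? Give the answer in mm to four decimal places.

149.1953

set_geometry: r = 27 mm, L = 124 mm, e = 8 mm; θ ← 0°
rotate_crank_by(+21°): θ ← 0° +21° = 21°
crank pin P = (r cos θ, r sin θ) = (25.206672, 9.675935)
h = r sin θ − e = 9.675935 − 8 = 1.675935
x = r cos θ + √(L² − h²) = 25.206672 + √(15376.0 − 2.8088) = 25.206672 + 123.988674 = 149.195345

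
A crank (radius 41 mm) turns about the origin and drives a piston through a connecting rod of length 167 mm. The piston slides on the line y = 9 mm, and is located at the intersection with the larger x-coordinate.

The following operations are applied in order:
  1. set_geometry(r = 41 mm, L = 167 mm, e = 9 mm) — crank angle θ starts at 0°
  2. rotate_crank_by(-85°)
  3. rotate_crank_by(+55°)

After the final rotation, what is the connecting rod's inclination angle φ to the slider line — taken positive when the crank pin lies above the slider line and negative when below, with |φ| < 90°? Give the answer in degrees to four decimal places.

set_geometry: r = 41 mm, L = 167 mm, e = 9 mm; θ ← 0°
rotate_crank_by(-85°): θ ← 0° -85° = -85°
rotate_crank_by(+55°): θ ← -85° +55° = -30°
crank pin P = (r cos θ, r sin θ) = (35.507042, -20.500000)
h = r sin θ − e = -20.500000 − 9 = -29.500000
sin φ = h / L = -29.500000 / 167 = -0.17664671
φ = arcsin(-0.17664671) = -10.174501°

-10.1745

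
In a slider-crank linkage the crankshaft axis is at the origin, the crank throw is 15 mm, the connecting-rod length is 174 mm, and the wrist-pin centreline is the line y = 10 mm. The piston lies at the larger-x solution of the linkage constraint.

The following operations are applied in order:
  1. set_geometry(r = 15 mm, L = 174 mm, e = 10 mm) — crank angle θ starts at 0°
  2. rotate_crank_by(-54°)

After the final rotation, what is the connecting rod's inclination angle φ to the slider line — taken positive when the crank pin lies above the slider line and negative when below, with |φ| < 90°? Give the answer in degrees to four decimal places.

set_geometry: r = 15 mm, L = 174 mm, e = 10 mm; θ ← 0°
rotate_crank_by(-54°): θ ← 0° -54° = -54°
crank pin P = (r cos θ, r sin θ) = (8.816779, -12.135255)
h = r sin θ − e = -12.135255 − 10 = -22.135255
sin φ = h / L = -22.135255 / 174 = -0.12721411
φ = arcsin(-0.12721411) = -7.308636°

-7.3086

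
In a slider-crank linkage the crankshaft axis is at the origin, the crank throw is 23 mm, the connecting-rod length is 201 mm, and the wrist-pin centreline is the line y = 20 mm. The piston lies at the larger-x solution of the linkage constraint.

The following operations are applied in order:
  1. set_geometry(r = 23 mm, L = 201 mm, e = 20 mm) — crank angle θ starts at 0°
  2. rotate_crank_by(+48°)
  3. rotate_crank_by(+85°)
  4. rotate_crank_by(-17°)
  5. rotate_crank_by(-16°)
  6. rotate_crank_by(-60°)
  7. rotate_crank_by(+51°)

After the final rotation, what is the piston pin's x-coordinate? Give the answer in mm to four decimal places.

set_geometry: r = 23 mm, L = 201 mm, e = 20 mm; θ ← 0°
rotate_crank_by(+48°): θ ← 0° +48° = 48°
rotate_crank_by(+85°): θ ← 48° +85° = 133°
rotate_crank_by(-17°): θ ← 133° -17° = 116°
rotate_crank_by(-16°): θ ← 116° -16° = 100°
rotate_crank_by(-60°): θ ← 100° -60° = 40°
rotate_crank_by(+51°): θ ← 40° +51° = 91°
crank pin P = (r cos θ, r sin θ) = (-0.401405, 22.996497)
h = r sin θ − e = 22.996497 − 20 = 2.996497
x = r cos θ + √(L² − h²) = -0.401405 + √(40401.0 − 8.9790) = -0.401405 + 200.977663 = 200.576258

200.5763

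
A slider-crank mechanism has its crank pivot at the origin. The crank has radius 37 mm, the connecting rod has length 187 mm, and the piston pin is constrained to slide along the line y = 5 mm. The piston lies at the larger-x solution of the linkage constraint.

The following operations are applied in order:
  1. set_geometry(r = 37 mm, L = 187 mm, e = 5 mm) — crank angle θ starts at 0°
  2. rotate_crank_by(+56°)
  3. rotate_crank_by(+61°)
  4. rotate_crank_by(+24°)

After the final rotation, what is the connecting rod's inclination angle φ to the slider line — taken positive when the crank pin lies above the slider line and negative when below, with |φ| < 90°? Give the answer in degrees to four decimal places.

set_geometry: r = 37 mm, L = 187 mm, e = 5 mm; θ ← 0°
rotate_crank_by(+56°): θ ← 0° +56° = 56°
rotate_crank_by(+61°): θ ← 56° +61° = 117°
rotate_crank_by(+24°): θ ← 117° +24° = 141°
crank pin P = (r cos θ, r sin θ) = (-28.754401, 23.284854)
h = r sin θ − e = 23.284854 − 5 = 18.284854
sin φ = h / L = 18.284854 / 187 = 0.09777997
φ = arcsin(0.09777997) = 5.611346°

5.6113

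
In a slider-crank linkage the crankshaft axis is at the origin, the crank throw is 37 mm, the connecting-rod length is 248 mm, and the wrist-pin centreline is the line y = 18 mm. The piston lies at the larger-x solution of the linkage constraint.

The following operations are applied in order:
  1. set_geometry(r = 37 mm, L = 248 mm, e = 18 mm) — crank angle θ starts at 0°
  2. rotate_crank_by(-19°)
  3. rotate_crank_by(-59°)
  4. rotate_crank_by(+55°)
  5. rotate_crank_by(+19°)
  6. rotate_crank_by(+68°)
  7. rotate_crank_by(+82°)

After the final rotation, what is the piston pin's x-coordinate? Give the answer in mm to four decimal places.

217.3110

set_geometry: r = 37 mm, L = 248 mm, e = 18 mm; θ ← 0°
rotate_crank_by(-19°): θ ← 0° -19° = -19°
rotate_crank_by(-59°): θ ← -19° -59° = -78°
rotate_crank_by(+55°): θ ← -78° +55° = -23°
rotate_crank_by(+19°): θ ← -23° +19° = -4°
rotate_crank_by(+68°): θ ← -4° +68° = 64°
rotate_crank_by(+82°): θ ← 64° +82° = 146°
crank pin P = (r cos θ, r sin θ) = (-30.674390, 20.690137)
h = r sin θ − e = 20.690137 − 18 = 2.690137
x = r cos θ + √(L² − h²) = -30.674390 + √(61504.0 − 7.2368) = -30.674390 + 247.985409 = 217.311019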